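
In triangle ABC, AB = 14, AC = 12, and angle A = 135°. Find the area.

Area = (1/2)(14)(12) sin(135°) = (1/2)(14)(12)(sqrt(2)/2) = 42*sqrt(2)

42*sqrt(2)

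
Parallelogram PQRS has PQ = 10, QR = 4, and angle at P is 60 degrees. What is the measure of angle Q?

Opposite sides of a parallelogram are parallel, so consecutive angles form co-interior angles on a transversal.
Co-interior angles sum to 180°, giving angle Q = 180 - 60 = 120 degrees.

120 degrees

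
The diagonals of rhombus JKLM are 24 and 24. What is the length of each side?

Half-diagonals are 12 and 12. side = sqrt(12^2 + 12^2) = sqrt(288) = 12*sqrt(2)

12*sqrt(2)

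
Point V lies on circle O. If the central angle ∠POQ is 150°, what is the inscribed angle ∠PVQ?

By the inscribed angle theorem, the inscribed angle is half the central angle.
Inscribed angle = 150° / 2 = 75°

75°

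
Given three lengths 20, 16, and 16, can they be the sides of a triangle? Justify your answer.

For three segments to close into a triangle, no single side can be as long as the other two combined.
The longest side is 20, and 16 + 16 = 32 > 20.
A triangle can be formed.

Yes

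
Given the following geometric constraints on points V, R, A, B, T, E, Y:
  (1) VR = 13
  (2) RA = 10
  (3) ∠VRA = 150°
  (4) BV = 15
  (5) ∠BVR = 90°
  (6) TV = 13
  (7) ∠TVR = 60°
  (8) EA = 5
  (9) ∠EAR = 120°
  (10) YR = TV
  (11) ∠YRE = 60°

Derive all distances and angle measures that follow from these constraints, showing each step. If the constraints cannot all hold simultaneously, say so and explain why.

The constraints are consistent.

From the given relations:
  YR = TV = 13

Step 1: From VR = 13, RA = 10, and ∠VRA = 150°, by the law of cosines:
  VA² = VR² + RA² - 2·VR·RA·cos(150°) = 169 + 100 + 225.2 = 494.2
  VA ≈ 22.23

Step 2: From RV = 13, VB = 15, and ∠RVB = 90°, by the law of cosines:
  RB² = RV² + VB² - 2·RV·VB·cos(90°) = 169 + 225 - 0 = 394
  RB ≈ 19.85

Step 3: From RV = 13, VT = 13, and ∠RVT = 60°, by the law of cosines:
  RT² = RV² + VT² - 2·RV·VT·cos(60°) = 169 + 169 - 169 = 169
  RT = 13

Step 4: From RA = 10, AE = 5, and ∠RAE = 120°, by the law of cosines:
  RE² = RA² + AE² - 2·RA·AE·cos(120°) = 100 + 25 + 50 = 175
  RE = 5·√7

Step 5: From ER = 5·√7, RY = 13, and ∠ERY = 60°, by the law of cosines:
  EY² = ER² + RY² - 2·ER·RY·cos(60°) = 175 + 169 - 172 = 172
  EY ≈ 13.12

Step 6: From VA = 22.23, VR = 13, AR = 10, by the inverse law of cosines:
  cos(∠AVR) = (VA² + VR² - AR²) / (2·VA·VR)
  ∠AVR = 13°

Step 7: From RA = 10, RE = 5·√7, AE = 5, by the inverse law of cosines:
  cos(∠ARE) = (RA² + RE² - AE²) / (2·RA·RE)
  ∠ARE = 19.11°

Step 8: From RB = 19.85, RV = 13, BV = 15, by the inverse law of cosines:
  cos(∠BRV) = (RB² + RV² - BV²) / (2·RB·RV)
  ∠BRV = 49.09°

Step 9: From RT = 13, RV = 13, TV = 13, by the inverse law of cosines:
  cos(∠TRV) = (RT² + RV² - TV²) / (2·RT·RV)
  ∠TRV = 60°

Step 10: From AR = 10, AV = 22.23, RV = 13, by the inverse law of cosines:
  cos(∠RAV) = (AR² + AV² - RV²) / (2·AR·AV)
  ∠RAV = 17°

Step 11: From BR = 19.85, BV = 15, RV = 13, by the inverse law of cosines:
  cos(∠RBV) = (BR² + BV² - RV²) / (2·BR·BV)
  ∠RBV = 40.91°

Step 12: From TR = 13, TV = 13, RV = 13, by the inverse law of cosines:
  cos(∠RTV) = (TR² + TV² - RV²) / (2·TR·TV)
  ∠RTV = 60°

Step 13: From EA = 5, ER = 5·√7, AR = 10, by the inverse law of cosines:
  cos(∠AER) = (EA² + ER² - AR²) / (2·EA·ER)
  ∠AER = 40.89°

Step 14: From ER = 5·√7, EY = 13.12, RY = 13, by the inverse law of cosines:
  cos(∠REY) = (ER² + EY² - RY²) / (2·ER·EY)
  ∠REY = 59.13°

Step 15: From YE = 13.12, YR = 13, ER = 5·√7, by the inverse law of cosines:
  cos(∠EYR) = (YE² + YR² - ER²) / (2·YE·YR)
  ∠EYR = 60.87°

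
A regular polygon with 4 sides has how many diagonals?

Each of the 4 vertices connects to 1 non-adjacent vertices via diagonals.
Total connections = 4 × 1 = 4, but each diagonal is counted twice.
Number of diagonals = 4 / 2 = 2.

2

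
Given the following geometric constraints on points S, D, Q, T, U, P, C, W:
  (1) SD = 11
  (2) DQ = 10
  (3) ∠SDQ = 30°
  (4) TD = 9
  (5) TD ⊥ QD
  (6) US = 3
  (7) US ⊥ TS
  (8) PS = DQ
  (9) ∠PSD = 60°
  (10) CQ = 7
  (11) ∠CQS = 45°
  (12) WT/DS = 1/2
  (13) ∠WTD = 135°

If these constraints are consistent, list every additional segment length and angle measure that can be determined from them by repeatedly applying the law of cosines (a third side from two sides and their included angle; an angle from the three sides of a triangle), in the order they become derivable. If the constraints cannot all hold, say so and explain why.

The constraints are consistent. Derivable facts, in order:
After 1 step:
- DP = √111
- DW ≈ 13.46
- QT = √181
- SQ ≈ 5.52
After 2 steps:
- SC ≈ 4.98
- ∠DPS = 64.72°
- ∠DQS = 85.08°
- ∠DQT = 41.99°
- ∠DSQ = 64.92°
- ∠DTQ = 48.01°
- ∠DWT = 28.21°
- ∠PDS = 55.28°
- ∠TDW = 16.79°
After 3 steps:
- ∠CSQ = 83.42°
- ∠QCS = 51.58°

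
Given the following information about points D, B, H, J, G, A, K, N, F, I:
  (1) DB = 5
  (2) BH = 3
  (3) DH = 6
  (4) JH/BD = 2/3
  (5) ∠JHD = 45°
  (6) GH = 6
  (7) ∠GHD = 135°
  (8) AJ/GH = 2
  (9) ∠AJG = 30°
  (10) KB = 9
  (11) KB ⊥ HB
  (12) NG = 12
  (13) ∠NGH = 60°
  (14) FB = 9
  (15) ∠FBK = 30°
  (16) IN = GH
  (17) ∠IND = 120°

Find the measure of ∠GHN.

Step 1: By the law of cosines on triangle HGN: HN² = 6² + 12² − 2·6·12·cos(60°) = 108, so HN = 6·√3.
Step 2: By the inverse law of cosines on triangle GHN: cos(∠GHN) = (6² + (6·√3)² − 12²) / (2·6·6·√3) = 0/124.71 = 0, so ∠GHN = 90°.

Therefore, the measure of angle ∠GHN = 90°.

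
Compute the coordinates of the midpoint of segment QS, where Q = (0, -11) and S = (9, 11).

The midpoint is the average of the coordinates:
x: (0 + 9)/2 = 9/2
y: (-11 + 11)/2 = 0
Midpoint = (9/2, 0)

(9/2, 0)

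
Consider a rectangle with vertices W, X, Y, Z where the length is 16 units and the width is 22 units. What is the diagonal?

A rectangle's diagonal splits it into two right triangles, with the diagonal as the hypotenuse.
By the Pythagorean theorem, d^2 = 16^2 + 22^2 = 740.
Therefore d = sqrt(740) = 2*sqrt(185).

2*sqrt(185)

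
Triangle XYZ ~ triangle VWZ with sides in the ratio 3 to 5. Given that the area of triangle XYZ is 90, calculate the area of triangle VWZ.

For similar figures, the area ratio equals the square of the side ratio.
Side ratio (XYZ to VWZ) = 3:5, so area ratio = 3^2:5^2 = 9:25.
If the area of XYZ is 90, then the area of VWZ = 90 * (25/9) = 250.

250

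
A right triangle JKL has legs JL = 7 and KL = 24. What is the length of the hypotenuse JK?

JK = sqrt(7^2 + 24^2) = sqrt(625) = 25

25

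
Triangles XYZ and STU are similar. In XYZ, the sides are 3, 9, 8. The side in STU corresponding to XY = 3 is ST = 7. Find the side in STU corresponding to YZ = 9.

Similar triangles have proportional sides. Setting up the proportion:
ST / XY = TU / YZ
7 / 3 = TU / 9
TU = 9 * 7 / 3 = 21.

21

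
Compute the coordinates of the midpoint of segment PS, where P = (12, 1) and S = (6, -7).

The midpoint is the point halfway along the segment.
Move half the horizontal distance: 12 + (6 - 12)/2 = 12 + -6/2 = 9
Move half the vertical distance: 1 + (-7 - 1)/2 = 1 + -8/2 = -3
Midpoint = (9, -3)

(9, -3)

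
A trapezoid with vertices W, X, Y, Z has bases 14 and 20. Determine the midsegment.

midsegment = (14 + 20) / 2 = 34 / 2 = 17

17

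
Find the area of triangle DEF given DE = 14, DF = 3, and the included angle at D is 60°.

Area = (1/2)(14)(3) sin(60°) = (1/2)(14)(3)(sqrt(3)/2) = 21*sqrt(3)/2

21*sqrt(3)/2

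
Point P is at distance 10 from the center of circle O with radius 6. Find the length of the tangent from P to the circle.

tangent = √(d² - r²) = √(10² - 6²) = √(100 - 36) = √64 = 8

8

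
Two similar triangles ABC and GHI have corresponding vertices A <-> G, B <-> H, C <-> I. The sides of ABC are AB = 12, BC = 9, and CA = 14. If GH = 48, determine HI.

k = 48/12 = 4. HI = 4 * 9 = 36.

36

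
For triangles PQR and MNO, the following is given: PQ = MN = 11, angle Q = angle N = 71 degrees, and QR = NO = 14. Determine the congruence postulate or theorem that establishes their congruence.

Consider the given information: PQ = MN = 11, angle Q = angle N = 71 degrees, and QR = NO = 14
This is not ASA or AAS: ASA requires two angles and the side between them. AAS requires two angles and a non-included side.
The correct criterion is SAS. Two pairs of corresponding sides and the included angle are equal (Side-Angle-Side).

SAS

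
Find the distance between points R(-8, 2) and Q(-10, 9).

The horizontal distance is |-10 - -8| = 2 and the vertical distance is |9 - 2| = 7.
By the Pythagorean theorem, d = sqrt(2^2 + 7^2) = sqrt(53).

sqrt(53)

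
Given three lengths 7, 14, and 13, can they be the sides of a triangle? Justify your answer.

Yes.
The triangle inequality requires that the sum of any two sides exceeds the third.
Here 7 + 13 = 20 > 14, so the condition is met.

Yes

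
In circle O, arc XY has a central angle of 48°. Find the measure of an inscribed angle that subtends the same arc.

By the inscribed angle theorem, the inscribed angle is half the central angle.
Inscribed angle = 48° / 2 = 24°

24°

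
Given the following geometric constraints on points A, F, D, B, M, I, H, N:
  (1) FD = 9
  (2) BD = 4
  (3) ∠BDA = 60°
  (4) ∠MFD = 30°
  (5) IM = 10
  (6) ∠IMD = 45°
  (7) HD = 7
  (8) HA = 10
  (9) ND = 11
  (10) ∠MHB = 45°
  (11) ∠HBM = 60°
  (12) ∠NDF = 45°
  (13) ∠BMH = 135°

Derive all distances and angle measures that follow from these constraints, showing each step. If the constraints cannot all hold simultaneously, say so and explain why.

These constraints are not satisfiable: (10), (11) and (13) are the three interior angles of triangle MHB, which must sum to 180°, but 45° + 60° + 135° = 240°. No planar figure meets all of them, so nothing further can be derived.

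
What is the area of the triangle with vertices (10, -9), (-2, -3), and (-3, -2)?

Shoelace: Area = (1/2)|10(-3--2) + -2(-2--9) + -3(-9--3)| = (1/2)(6) = 3

3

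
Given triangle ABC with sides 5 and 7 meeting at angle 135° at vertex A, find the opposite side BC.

By the law of cosines: BC^2 = AB^2 + AC^2 - 2*AB*AC*cos(A)
BC^2 = 5^2 + 7^2 - 2*5*7*cos(135°)
BC^2 = 25 + 49 - 70*(-sqrt(2)/2)
BC^2 = 35*sqrt(2) + 74
BC = sqrt(35*sqrt(2) + 74)

sqrt(35*sqrt(2) + 74)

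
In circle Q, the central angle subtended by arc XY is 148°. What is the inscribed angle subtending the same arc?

Inscribed angle = 148° / 2 = 74° (inscribed angle theorem).

74°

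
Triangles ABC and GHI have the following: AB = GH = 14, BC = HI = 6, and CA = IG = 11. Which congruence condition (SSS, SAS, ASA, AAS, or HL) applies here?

Consider the given information: AB = GH = 14, BC = HI = 6, and CA = IG = 11
This is not ASA or AAS: ASA requires two angles and the side between them. AAS requires two angles and a non-included side.
The correct criterion is SSS. All three pairs of corresponding sides are equal (Side-Side-Side).

SSS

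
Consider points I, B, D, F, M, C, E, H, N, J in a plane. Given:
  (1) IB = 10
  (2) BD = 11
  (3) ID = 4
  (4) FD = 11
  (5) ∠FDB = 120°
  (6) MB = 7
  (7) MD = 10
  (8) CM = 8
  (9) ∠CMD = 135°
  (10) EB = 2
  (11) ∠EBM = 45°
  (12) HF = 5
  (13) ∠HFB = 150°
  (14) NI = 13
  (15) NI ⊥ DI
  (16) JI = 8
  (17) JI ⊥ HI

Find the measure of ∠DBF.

Step 1: By the law of cosines on triangle BDF: BF² = 11² + 11² − 2·11·11·cos(120°) = 363, so BF = 11·√3.
Step 2: By the inverse law of cosines on triangle DBF: cos(∠DBF) = (11² + (11·√3)² − 11²) / (2·11·11·√3) = 363/419.16 = 0.866, so ∠DBF = 30°.

Therefore, the measure of angle ∠DBF = 30°.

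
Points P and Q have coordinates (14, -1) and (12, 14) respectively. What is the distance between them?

d = sqrt((12 - 14)^2 + (14 - -1)^2)
d = sqrt(-2^2 + 15^2)
d = sqrt(4 + 225)
d = sqrt(229)

sqrt(229)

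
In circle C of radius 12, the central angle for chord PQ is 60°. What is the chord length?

Drop a perpendicular from the center to the chord, bisecting both the chord and the central angle.
Each half-chord = r sin(θ/2) = 12 sin(30°).
The full chord = 2 × 12 × sin(30°) = 12.

12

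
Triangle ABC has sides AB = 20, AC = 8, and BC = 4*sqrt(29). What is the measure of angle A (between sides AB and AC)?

When all three sides of a triangle are known, the law of cosines can be rearranged to find any angle.
cos(C) = (a² + b² - c²) / (2ab) gives cos(A) = 0.
Taking the inverse cosine: A = 90°.

90°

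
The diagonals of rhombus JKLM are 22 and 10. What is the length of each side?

In a rhombus, the diagonals bisect each other perpendicularly, creating four congruent right triangles.
Each triangle has legs 11 (half of 22) and 5 (half of 10).
The hypotenuse of each right triangle is a side of the rhombus:
side = sqrt(11^2 + 5^2) = sqrt(146)

sqrt(146)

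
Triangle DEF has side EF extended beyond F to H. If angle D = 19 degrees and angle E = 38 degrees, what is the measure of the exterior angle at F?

By the exterior angle theorem, an exterior angle of a triangle equals the sum of the two remote interior angles.
Exterior angle = angle D + angle E
Exterior angle = 19 + 38 = 57 degrees

57 degrees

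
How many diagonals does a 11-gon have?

Total line segments between 11 vertices = C(11,2) = 55.
Subtract the 11 sides: 55 - 11 = 44 diagonals.

44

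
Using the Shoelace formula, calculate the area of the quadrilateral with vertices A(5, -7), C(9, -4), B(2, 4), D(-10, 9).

Using the Shoelace formula for a quadrilateral (vertices in order):
Area = (1/2)|sum of (x_i * y_(i+1) - x_(i+1) * y_i)|
Terms: (5*-4 - 9*-7) = 43, (9*4 - 2*-4) = 44, (2*9 - -10*4) = 58, (-10*-7 - 5*9) = 25
Sum = 170
Area = (1/2)(170) = 85

85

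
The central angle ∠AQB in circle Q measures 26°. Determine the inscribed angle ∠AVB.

Inscribed angle = 26° / 2 = 13° (inscribed angle theorem).

13°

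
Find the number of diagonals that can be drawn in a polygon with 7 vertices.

Each of the 7 vertices connects to 4 non-adjacent vertices via diagonals.
Total connections = 7 × 4 = 28, but each diagonal is counted twice.
Number of diagonals = 28 / 2 = 14.

14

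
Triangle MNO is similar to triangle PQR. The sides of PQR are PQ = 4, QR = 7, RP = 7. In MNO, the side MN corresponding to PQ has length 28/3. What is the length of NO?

Similar triangles have proportional sides. Setting up the proportion:
MN / PQ = NO / QR
28/3 / 4 = NO / 7
NO = 7 * 28/3 / 4 = 49/3.

49/3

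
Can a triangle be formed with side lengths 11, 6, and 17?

The longest side is 17. The other two sides sum to 6 + 11 = 17.
Since 17 ≤ 17, the two shorter sides cannot reach around to close the triangle.

No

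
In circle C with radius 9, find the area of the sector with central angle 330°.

Sector area = πr² × θ/360
= π × 9² × 11/12
= π × 81 × 11/12
= 297*pi/4

297*pi/4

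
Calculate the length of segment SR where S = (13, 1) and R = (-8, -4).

The horizontal distance is |-8 - 13| = 21 and the vertical distance is |-4 - 1| = 5.
By the Pythagorean theorem, d = sqrt(21^2 + 5^2) = sqrt(466).

sqrt(466)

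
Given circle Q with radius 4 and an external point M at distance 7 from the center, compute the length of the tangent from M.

tangent = √(d² - r²) = √(7² - 4²) = √(49 - 16) = √33 = sqrt(33)

sqrt(33)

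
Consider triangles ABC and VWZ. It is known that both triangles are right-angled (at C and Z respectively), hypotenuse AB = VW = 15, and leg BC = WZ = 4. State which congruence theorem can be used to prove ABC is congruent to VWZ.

Consider the given information: both triangles are right-angled (at C and Z respectively), hypotenuse AB = VW = 15, and leg BC = WZ = 4
This is not SAS or ASA: SAS requires two sides and the included angle between them. ASA requires two angles and the side between them.
The correct criterion is HL. The hypotenuse and one leg of two right triangles are equal (Hypotenuse-Leg).

HL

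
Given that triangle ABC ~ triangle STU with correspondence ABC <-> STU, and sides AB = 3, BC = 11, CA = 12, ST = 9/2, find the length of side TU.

Since the triangles are similar, the ratio of corresponding sides is constant.
Scale factor k = ST / AB = 9/2 / 3 = 3/2
TU = k * BC = 3/2 * 11 = 33/2

33/2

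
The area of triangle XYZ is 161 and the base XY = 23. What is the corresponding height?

Area = (1/2) * base * height
height = 2 * Area / base
height = 2 * 161 / 23
height = 322 / 23
height = 14

14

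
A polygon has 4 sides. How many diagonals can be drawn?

Each of the 4 vertices connects to 1 non-adjacent vertices via diagonals.
Total connections = 4 × 1 = 4, but each diagonal is counted twice.
Number of diagonals = 4 / 2 = 2.

2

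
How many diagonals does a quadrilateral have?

The number of diagonals in an n-gon is n(n - 3)/2.
For n = 4: 4(4 - 3)/2 = 4 × 1 / 2 = 2.

2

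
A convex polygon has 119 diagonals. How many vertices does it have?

Using d = n(n - 3)/2, we solve 119 = n(n - 3)/2.
So n(n - 3) = 238.
Testing n = 17: 17 * 14 = 238 = 238. Correct.
The polygon has 17 sides.

17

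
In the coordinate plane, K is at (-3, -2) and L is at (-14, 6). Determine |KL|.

The horizontal distance is |-14 - -3| = 11 and the vertical distance is |6 - -2| = 8.
By the Pythagorean theorem, d = sqrt(11^2 + 8^2) = sqrt(185).

sqrt(185)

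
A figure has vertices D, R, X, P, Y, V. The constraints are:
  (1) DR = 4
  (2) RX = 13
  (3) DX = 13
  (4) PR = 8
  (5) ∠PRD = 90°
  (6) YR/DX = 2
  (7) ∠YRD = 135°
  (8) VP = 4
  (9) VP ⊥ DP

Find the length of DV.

Step 1: By the law of cosines on triangle DRP: DP² = 4² + 8² − 2·4·8·cos(90°) = 80, so DP = 4·√5.
Step 2: By the law of cosines on triangle DPV: DV² = (4·√5)² + 4² − 2·4·√5·4·cos(90°) = 96, so DV = 4·√6.

Therefore, the length of DV = 4·√6.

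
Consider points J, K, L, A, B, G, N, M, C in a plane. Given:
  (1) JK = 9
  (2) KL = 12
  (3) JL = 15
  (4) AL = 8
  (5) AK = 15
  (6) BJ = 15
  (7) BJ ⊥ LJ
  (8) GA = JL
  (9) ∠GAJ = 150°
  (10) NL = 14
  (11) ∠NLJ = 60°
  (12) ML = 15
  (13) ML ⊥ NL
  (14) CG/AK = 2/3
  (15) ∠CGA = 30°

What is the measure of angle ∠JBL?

Step 1: By the law of cosines on triangle BJL: BL² = 15² + 15² − 2·15·15·cos(90°) = 450, so BL = 15·√2.
Step 2: By the inverse law of cosines on triangle JBL: cos(∠JBL) = (15² + (15·√2)² − 15²) / (2·15·15·√2) = 450/636.4 = 0.7071, so ∠JBL = 45°.

Therefore, the measure of angle ∠JBL = 45°.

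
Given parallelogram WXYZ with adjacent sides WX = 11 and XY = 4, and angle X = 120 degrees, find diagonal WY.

Using the law of cosines:
d^2 = 11^2 + 4^2 - 2(11)(4)cos(120 degrees)
d^2 = 121 + 16 - 88*-1/2
d^2 = 181
d = sqrt(181)

sqrt(181)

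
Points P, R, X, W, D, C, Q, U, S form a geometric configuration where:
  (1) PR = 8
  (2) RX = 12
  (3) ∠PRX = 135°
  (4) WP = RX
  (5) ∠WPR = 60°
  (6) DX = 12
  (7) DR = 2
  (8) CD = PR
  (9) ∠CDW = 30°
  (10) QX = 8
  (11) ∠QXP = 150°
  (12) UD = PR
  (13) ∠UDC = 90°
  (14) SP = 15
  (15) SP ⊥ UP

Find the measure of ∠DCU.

From the given relations: CD = PR = 8; UD = PR = 8.
Step 1: By the law of cosines on triangle CDU: CU² = 8² + 8² − 2·8·8·cos(90°) = 128, so CU = 8·√2.
Step 2: By the inverse law of cosines on triangle DCU: cos(∠DCU) = (8² + (8·√2)² − 8²) / (2·8·8·√2) = 128/181.02 = 0.7071, so ∠DCU = 45°.

Therefore, the measure of angle ∠DCU = 45°.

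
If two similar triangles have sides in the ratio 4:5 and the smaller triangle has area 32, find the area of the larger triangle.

Area ratio = (4/5)^2 = 16/25. Area of the larger triangle = 32 * 25/16 = 50.

50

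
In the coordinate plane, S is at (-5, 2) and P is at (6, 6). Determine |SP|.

d = sqrt((6 - -5)^2 + (6 - 2)^2)
d = sqrt(11^2 + 4^2)
d = sqrt(121 + 16)
d = sqrt(137)

sqrt(137)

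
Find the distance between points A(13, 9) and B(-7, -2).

The horizontal distance is |-7 - 13| = 20 and the vertical distance is |-2 - 9| = 11.
By the Pythagorean theorem, d = sqrt(20^2 + 11^2) = sqrt(521).

sqrt(521)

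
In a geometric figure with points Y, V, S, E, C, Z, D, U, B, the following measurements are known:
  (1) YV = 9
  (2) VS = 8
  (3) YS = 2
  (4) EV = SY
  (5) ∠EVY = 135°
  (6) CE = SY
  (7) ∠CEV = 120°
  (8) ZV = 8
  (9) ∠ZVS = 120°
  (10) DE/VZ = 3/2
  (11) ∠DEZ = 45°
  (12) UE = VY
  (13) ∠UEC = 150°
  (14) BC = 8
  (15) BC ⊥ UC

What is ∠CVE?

From the given relations: EV = SY = 2; CE = SY = 2.
Step 1: By the law of cosines on triangle VEC: VC² = 2² + 2² − 2·2·2·cos(120°) = 12, so VC = 2·√3.
Step 2: By the inverse law of cosines on triangle CVE: cos(∠CVE) = ((2·√3)² + 2² − 2²) / (2·2·√3·2) = 12/13.86 = 0.866, so ∠CVE = 30°.

Therefore, the measure of angle ∠CVE = 30°.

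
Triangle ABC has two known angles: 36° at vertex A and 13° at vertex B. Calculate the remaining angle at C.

The interior angles sum to 180°: angle C = 180 - 36 - 13 = 131°.
The triangle is obtuse (angles 36°, 13°, 131°).

131 degrees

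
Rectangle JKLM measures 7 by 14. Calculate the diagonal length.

Using the Pythagorean theorem:
d² = 7² + 14² = 49 + 196 = 245
d = sqrt(245) = 7*sqrt(5)

7*sqrt(5)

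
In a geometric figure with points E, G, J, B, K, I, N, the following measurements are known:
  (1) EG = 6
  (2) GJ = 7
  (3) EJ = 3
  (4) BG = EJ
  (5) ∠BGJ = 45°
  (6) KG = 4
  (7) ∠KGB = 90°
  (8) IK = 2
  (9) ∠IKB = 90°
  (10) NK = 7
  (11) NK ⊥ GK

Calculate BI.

From the given relations: BG = EJ = 3.
Step 1: By the law of cosines on triangle BGK: BK² = 3² + 4² − 2·3·4·cos(90°) = 25, so BK = 5.
Step 2: By the law of cosines on triangle BKI: BI² = 5² + 2² − 2·5·2·cos(90°) = 29, so BI = √29.

Therefore, the length of BI = √29.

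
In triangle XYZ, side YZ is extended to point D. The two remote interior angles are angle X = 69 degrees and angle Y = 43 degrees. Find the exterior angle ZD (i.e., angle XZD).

By the exterior angle theorem, an exterior angle of a triangle equals the sum of the two remote interior angles.
Exterior angle = angle X + angle Y
Exterior angle = 69 + 43 = 112 degrees

112 degrees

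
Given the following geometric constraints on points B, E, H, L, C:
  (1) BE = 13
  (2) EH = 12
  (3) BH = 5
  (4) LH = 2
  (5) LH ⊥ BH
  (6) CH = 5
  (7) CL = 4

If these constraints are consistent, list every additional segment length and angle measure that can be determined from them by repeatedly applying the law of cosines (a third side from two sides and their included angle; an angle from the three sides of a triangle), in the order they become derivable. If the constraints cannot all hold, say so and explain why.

The constraints are consistent. Derivable facts, in order:
After 1 step:
- BL = √29
- ∠BEH = 22.62°
- ∠BHE = 90°
- ∠CHL = 49.46°
- ∠CLH = 108.21°
- ∠EBH = 67.38°
- ∠HCL = 22.33°
After 2 steps:
- ∠BLH = 68.2°
- ∠HBL = 21.8°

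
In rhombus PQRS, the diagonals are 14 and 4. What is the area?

Area of a rhombus = (d1 * d2) / 2
Area = (14 * 4) / 2
Area = 56 / 2
Area = 28

28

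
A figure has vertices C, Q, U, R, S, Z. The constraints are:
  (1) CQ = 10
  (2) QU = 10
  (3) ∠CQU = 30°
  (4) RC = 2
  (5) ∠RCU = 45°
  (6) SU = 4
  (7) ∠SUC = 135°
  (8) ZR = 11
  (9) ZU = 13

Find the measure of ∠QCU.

Step 1: By the law of cosines on triangle CQU: CU² = 10² + 10² − 2·10·10·cos(30°) = 26.79, so CU ≈ 5.18.
Step 2: By the inverse law of cosines on triangle QCU: cos(∠QCU) = (10² + 5.18² − 10²) / (2·10·5.18) = 26.79/103.53 = 0.2588, so ∠QCU = 75°.

Therefore, the measure of angle ∠QCU = 75°.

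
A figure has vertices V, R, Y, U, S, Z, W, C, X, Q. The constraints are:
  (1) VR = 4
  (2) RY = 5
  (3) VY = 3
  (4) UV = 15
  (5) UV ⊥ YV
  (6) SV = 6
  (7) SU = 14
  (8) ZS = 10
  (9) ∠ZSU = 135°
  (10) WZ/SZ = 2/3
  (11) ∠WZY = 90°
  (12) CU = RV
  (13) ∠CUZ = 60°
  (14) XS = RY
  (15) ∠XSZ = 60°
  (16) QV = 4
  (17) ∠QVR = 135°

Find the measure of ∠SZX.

From the given relations: XS = RY = 5.
Step 1: By the law of cosines on triangle ZSX: ZX² = 10² + 5² − 2·10·5·cos(60°) = 75, so ZX = 5·√3.
Step 2: By the inverse law of cosines on triangle SZX: cos(∠SZX) = (10² + (5·√3)² − 5²) / (2·10·5·√3) = 150/173.21 = 0.866, so ∠SZX = 30°.

Therefore, the measure of angle ∠SZX = 30°.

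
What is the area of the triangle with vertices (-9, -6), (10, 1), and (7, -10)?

Shoelace: Area = (1/2)|-9(1--10) + 10(-10--6) + 7(-6-1)| = (1/2)(188) = 94

94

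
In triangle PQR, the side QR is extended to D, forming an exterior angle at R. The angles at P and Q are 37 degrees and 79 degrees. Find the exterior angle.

The interior angle at R is 180 - 37 - 79 = 64 degrees.
The exterior angle and interior angle at R are supplementary:
Exterior angle = 180 - 64 = 116 degrees.

116 degrees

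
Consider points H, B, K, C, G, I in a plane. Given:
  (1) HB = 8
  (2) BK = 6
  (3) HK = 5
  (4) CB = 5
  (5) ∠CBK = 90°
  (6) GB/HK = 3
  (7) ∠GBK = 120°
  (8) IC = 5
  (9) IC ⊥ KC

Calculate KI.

Step 1: By the law of cosines on triangle CBK: CK² = 5² + 6² − 2·5·6·cos(90°) = 61, so CK = √61.
Step 2: By the law of cosines on triangle KCI: KI² = √61² + 5² − 2·√61·5·cos(90°) = 86, so KI = √86.

Therefore, the length of KI = √86.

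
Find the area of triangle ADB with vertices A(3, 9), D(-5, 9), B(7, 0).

Using the Shoelace formula for a triangle:
Area = (1/2)|x0(y1 - y2) + x1(y2 - y0) + x2(y0 - y1)|
Area = (1/2)|3(9 - 0) + -5(0 - 9) + 7(9 - 9)|
Area = (1/2)|27 + 45 + 0|
Area = (1/2)|72|
Area = (1/2)(72)
Area = 36

36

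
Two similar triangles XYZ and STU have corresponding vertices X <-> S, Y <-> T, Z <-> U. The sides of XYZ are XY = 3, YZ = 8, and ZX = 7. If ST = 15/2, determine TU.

k = 15/2/3 = 5/2. TU = 5/2 * 8 = 20.

20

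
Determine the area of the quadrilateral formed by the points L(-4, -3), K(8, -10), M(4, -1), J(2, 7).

The Shoelace formula works by pairing each vertex with the next (cycling back to the first).
For each pair, compute x_i*y_(i+1) - x_(i+1)*y_i:
  (-4*-10 - 8*-3) = 64
  (8*-1 - 4*-10) = 32
  (4*7 - 2*-1) = 30
  (2*-3 - -4*7) = 22
Taking half the absolute value of the total: Area = (1/2)(148) = 74.

74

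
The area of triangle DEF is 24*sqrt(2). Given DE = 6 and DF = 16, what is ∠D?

From the SAS area formula Area = (1/2)ab sin(C), rearranging gives sin(C) = 2*Area/(ab).
sin(C) = 2 * 24*sqrt(2) / (96) = sqrt(2)/2.
Therefore C = arcsin(sqrt(2)/2) = 45°.
Since sin(180° - C) = sin(C), the obtuse angle 135° gives the same area, so C = 45° or C = 135°.

45° or 135°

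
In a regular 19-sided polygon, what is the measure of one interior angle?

Each interior angle of a regular n-gon is (n - 2) * 180 / n.
For n = 19: (19 - 2) * 180 / 19 = 3060/19 = 3060/19 degrees.

3060/19 degrees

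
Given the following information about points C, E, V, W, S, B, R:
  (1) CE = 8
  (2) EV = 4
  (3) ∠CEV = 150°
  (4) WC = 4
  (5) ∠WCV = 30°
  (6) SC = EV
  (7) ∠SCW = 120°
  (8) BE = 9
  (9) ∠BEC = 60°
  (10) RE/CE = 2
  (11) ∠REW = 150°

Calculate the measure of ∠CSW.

From the given relations: SC = EV = 4.
Step 1: By the law of cosines on triangle SCW: SW² = 4² + 4² − 2·4·4·cos(120°) = 48, so SW = 4·√3.
Step 2: By the inverse law of cosines on triangle CSW: cos(∠CSW) = (4² + (4·√3)² − 4²) / (2·4·4·√3) = 48/55.43 = 0.866, so ∠CSW = 30°.

Therefore, the measure of angle ∠CSW = 30°.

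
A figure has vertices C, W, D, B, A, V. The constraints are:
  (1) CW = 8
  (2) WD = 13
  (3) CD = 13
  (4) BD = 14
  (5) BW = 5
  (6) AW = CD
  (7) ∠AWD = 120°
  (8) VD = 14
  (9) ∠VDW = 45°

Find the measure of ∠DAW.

From the given relations: AW = CD = 13.
Step 1: By the law of cosines on triangle AWD: AD² = 13² + 13² − 2·13·13·cos(120°) = 507, so AD = 13·√3.
Step 2: By the inverse law of cosines on triangle DAW: cos(∠DAW) = ((13·√3)² + 13² − 13²) / (2·13·√3·13) = 507/585.43 = 0.866, so ∠DAW = 30°.

Therefore, the measure of angle ∠DAW = 30°.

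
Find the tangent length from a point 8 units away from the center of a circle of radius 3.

Let T be the point of tangency. Then QT ⊥ MT (radius ⊥ tangent).
In right triangle QTM: QM² = QT² + MT²
8² = 3² + MT²
MT² = 55, MT = sqrt(55)

sqrt(55)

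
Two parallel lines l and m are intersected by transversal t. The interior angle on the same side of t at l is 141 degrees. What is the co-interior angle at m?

Co-interior angles sum to 180: 180 - 141 = 39 degrees.

39 degrees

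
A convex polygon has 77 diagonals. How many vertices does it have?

Using d = n(n - 3)/2, we solve 77 = n(n - 3)/2.
So n(n - 3) = 154.
Testing n = 14: 14 * 11 = 154 = 154. Correct.
The polygon has 14 sides.

14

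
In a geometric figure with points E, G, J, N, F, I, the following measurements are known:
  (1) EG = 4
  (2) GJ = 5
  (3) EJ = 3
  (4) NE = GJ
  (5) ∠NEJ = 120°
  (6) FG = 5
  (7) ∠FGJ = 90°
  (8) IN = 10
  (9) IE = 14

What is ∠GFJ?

Step 1: By the law of cosines on triangle FGJ: FJ² = 5² + 5² − 2·5·5·cos(90°) = 50, so FJ = 5·√2.
Step 2: By the inverse law of cosines on triangle GFJ: cos(∠GFJ) = (5² + (5·√2)² − 5²) / (2·5·5·√2) = 50/70.71 = 0.7071, so ∠GFJ = 45°.

Therefore, the measure of angle ∠GFJ = 45°.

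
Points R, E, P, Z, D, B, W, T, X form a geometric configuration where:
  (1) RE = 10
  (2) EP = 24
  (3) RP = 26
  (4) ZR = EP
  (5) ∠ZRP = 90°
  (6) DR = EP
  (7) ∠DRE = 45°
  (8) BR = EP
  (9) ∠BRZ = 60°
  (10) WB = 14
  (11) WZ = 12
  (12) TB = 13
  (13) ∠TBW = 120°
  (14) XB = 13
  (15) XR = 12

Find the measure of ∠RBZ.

From the given relations: BR = EP = 24; ZR = EP = 24.
Step 1: By the law of cosines on triangle BRZ: BZ² = 24² + 24² − 2·24·24·cos(60°) = 576, so BZ = 24.
Step 2: By the inverse law of cosines on triangle RBZ: cos(∠RBZ) = (24² + 24² − 24²) / (2·24·24) = 576/1152 = 0.5, so ∠RBZ = 60°.

Therefore, the measure of angle ∠RBZ = 60°.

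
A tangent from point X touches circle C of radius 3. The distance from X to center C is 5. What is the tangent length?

Let T be the point of tangency. Then CT ⊥ XT (radius ⊥ tangent).
In right triangle CTX: CX² = CT² + XT²
5² = 3² + XT²
XT² = 16, XT = 4

4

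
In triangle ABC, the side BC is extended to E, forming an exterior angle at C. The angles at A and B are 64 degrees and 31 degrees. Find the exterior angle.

By the exterior angle theorem, an exterior angle of a triangle equals the sum of the two remote interior angles.
Exterior angle = angle A + angle B
Exterior angle = 64 + 31 = 95 degrees

95 degrees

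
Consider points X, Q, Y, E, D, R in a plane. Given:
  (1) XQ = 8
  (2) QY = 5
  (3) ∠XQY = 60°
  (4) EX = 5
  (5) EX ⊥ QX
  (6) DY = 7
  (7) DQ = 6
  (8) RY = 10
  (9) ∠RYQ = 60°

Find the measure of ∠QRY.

Step 1: By the law of cosines on triangle RYQ: RQ² = 10² + 5² − 2·10·5·cos(60°) = 75, so RQ = 5·√3.
Step 2: By the inverse law of cosines on triangle QRY: cos(∠QRY) = ((5·√3)² + 10² − 5²) / (2·5·√3·10) = 150/173.21 = 0.866, so ∠QRY = 30°.

Therefore, the measure of angle ∠QRY = 30°.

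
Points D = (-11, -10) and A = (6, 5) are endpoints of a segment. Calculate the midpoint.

The midpoint is the point halfway along the segment.
Move half the horizontal distance: -11 + (6 - -11)/2 = -11 + 17/2 = -5/2
Move half the vertical distance: -10 + (5 - -10)/2 = -10 + 15/2 = -5/2
Midpoint = (-5/2, -5/2)

(-5/2, -5/2)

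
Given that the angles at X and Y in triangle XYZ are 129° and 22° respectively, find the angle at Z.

By the triangle angle sum property, the three interior angles of any triangle add up to 180°.
We know angle X = 129° and angle Y = 22°, so their sum is 151°.
Therefore angle Z = 180° - 151° = 29°.

29 degrees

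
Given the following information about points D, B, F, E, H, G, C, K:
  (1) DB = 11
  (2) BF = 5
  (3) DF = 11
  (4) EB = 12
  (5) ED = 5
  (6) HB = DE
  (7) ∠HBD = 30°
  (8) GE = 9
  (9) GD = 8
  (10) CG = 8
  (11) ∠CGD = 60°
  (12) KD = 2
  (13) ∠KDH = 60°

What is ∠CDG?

Step 1: By the law of cosines on triangle DGC: DC² = 8² + 8² − 2·8·8·cos(60°) = 64, so DC = 8.
Step 2: By the inverse law of cosines on triangle CDG: cos(∠CDG) = (8² + 8² − 8²) / (2·8·8) = 64/128 = 0.5, so ∠CDG = 60°.

Therefore, the measure of angle ∠CDG = 60°.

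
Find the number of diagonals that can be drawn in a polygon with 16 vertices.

The number of diagonals in an n-gon is n(n - 3)/2.
For n = 16: 16(16 - 3)/2 = 16 × 13 / 2 = 104.

104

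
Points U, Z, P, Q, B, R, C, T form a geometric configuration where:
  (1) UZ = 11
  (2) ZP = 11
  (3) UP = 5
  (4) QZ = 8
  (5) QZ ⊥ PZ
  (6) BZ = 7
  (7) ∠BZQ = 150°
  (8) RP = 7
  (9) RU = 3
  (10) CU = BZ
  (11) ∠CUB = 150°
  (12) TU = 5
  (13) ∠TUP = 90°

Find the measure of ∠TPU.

Step 1: By the law of cosines on triangle PUT: PT² = 5² + 5² − 2·5·5·cos(90°) = 50, so PT = 5·√2.
Step 2: By the inverse law of cosines on triangle TPU: cos(∠TPU) = ((5·√2)² + 5² − 5²) / (2·5·√2·5) = 50/70.71 = 0.7071, so ∠TPU = 45°.

Therefore, the measure of angle ∠TPU = 45°.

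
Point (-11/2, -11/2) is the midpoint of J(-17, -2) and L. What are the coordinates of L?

Using the midpoint formula: M = ((x1 + x2)/2, (y1 + y2)/2)
We know M = (-11/2, -11/2) and J = (-17, -2)
For x: -11/2 = (-17 + x2)/2, so x2 = 2*-11/2 - -17 = 6
For y: -11/2 = (-2 + y2)/2, so y2 = 2*-11/2 - -2 = -9
L = (6, -9)

(6, -9)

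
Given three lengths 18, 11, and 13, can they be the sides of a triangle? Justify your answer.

Yes.
The triangle inequality requires that the sum of any two sides exceeds the third.
Here 11 + 13 = 24 > 18, so the condition is met.

Yes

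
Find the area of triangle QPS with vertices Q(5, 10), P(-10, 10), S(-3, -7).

Shoelace: Area = (1/2)|5(10--7) + -10(-7-10) + -3(10-10)| = (1/2)(255) = 255/2

255/2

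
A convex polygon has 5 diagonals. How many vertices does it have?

Using d = n(n - 3)/2, we solve 5 = n(n - 3)/2.
So n(n - 3) = 10.
Testing n = 5: 5 * 2 = 10 = 10. Correct.
The polygon has 5 sides.

5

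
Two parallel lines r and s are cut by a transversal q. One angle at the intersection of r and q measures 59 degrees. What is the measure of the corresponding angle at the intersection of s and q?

When a transversal crosses parallel lines, angles in the same position at each intersection are called corresponding angles.
These are always equal, so the answer is 59 degrees.

59 degrees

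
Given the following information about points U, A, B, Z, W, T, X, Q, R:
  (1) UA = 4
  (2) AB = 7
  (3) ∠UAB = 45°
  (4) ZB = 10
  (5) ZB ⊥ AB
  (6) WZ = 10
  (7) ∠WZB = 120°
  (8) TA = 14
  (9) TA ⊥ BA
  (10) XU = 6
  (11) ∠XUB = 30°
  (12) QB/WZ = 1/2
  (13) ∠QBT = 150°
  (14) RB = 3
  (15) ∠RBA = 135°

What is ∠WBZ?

Step 1: By the law of cosines on triangle BZW: BW² = 10² + 10² − 2·10·10·cos(120°) = 300, so BW = 10·√3.
Step 2: By the inverse law of cosines on triangle WBZ: cos(∠WBZ) = ((10·√3)² + 10² − 10²) / (2·10·√3·10) = 300/346.41 = 0.866, so ∠WBZ = 30°.

Therefore, the measure of angle ∠WBZ = 30°.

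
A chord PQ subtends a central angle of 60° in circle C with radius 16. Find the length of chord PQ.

Drop a perpendicular from the center to the chord, bisecting both the chord and the central angle.
Each half-chord = r sin(θ/2) = 16 sin(30°).
The full chord = 2 × 16 × sin(30°) = 16.

16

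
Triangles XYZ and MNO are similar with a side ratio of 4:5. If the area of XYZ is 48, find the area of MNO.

Area ratio = (4/5)^2 = 16/25. Area of MNO = 48 * 25/16 = 75.

75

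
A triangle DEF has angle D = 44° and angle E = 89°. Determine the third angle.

The interior angles sum to 180°: angle F = 180 - 44 - 89 = 47°.
The triangle is acute (angles 44°, 89°, 47°).

47 degrees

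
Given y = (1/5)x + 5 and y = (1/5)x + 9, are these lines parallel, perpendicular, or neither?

Slope of line 1: m1 = 1/5
Slope of line 2: m2 = 1/5
Two lines are parallel if and only if they have equal slopes (or both are vertical).
Here m1 = m2 = 1/5, confirming the lines are parallel.

Parallel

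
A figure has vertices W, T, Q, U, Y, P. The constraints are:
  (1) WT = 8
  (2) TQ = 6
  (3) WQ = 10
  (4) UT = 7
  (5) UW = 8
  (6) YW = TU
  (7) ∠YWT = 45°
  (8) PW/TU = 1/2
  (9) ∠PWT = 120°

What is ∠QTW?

Step 1: By the inverse law of cosines on triangle QTW: cos(∠QTW) = (6² + 8² − 10²) / (2·6·8) = 0/96 = 0, so ∠QTW = 90°.

Therefore, the measure of angle ∠QTW = 90°.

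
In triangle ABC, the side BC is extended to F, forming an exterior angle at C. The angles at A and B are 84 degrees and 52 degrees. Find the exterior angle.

Exterior angle = 84 + 52 = 136 degrees (exterior angle theorem).

136 degrees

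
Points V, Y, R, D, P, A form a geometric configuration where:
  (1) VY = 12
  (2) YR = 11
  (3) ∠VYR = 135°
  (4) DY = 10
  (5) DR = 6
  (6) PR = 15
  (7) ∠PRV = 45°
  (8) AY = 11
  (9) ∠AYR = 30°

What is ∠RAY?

Step 1: By the law of cosines on triangle AYR: AR² = 11² + 11² − 2·11·11·cos(30°) = 32.42, so AR ≈ 5.69.
Step 2: By the inverse law of cosines on triangle RAY: cos(∠RAY) = (5.69² + 11² − 11²) / (2·5.69·11) = 32.42/125.27 = 0.2588, so ∠RAY = 75°.

Therefore, the measure of angle ∠RAY = 75°.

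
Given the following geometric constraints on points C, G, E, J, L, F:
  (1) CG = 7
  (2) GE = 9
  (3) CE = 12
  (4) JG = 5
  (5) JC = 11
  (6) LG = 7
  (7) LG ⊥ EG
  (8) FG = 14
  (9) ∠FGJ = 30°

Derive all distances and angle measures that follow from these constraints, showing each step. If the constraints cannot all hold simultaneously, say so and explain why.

The constraints are consistent.

Step 1: From EG = 9, GL = 7, and ∠EGL = 90°, by the law of cosines:
  EL² = EG² + GL² - 2·EG·GL·cos(90°) = 81 + 49 - 0 = 130
  EL = √130

Step 2: From JG = 5, GF = 14, and ∠JGF = 30°, by the law of cosines:
  JF² = JG² + GF² - 2·JG·GF·cos(30°) = 25 + 196 - 121.2 = 99.76
  JF ≈ 9.99

Step 3: From CE = 12, CG = 7, EG = 9, by the inverse law of cosines:
  cos(∠ECG) = (CE² + CG² - EG²) / (2·CE·CG)
  ∠ECG = 48.19°

Step 4: From CG = 7, CJ = 11, GJ = 5, by the inverse law of cosines:
  cos(∠GCJ) = (CG² + CJ² - GJ²) / (2·CG·CJ)
  ∠GCJ = 19.69°

Step 5: From GC = 7, GE = 9, CE = 12, by the inverse law of cosines:
  cos(∠CGE) = (GC² + GE² - CE²) / (2·GC·GE)
  ∠CGE = 96.38°

Step 6: From GC = 7, GJ = 5, CJ = 11, by the inverse law of cosines:
  cos(∠CGJ) = (GC² + GJ² - CJ²) / (2·GC·GJ)
  ∠CGJ = 132.18°

Step 7: From EC = 12, EG = 9, CG = 7, by the inverse law of cosines:
  cos(∠CEG) = (EC² + EG² - CG²) / (2·EC·EG)
  ∠CEG = 35.43°

Step 8: From JC = 11, JG = 5, CG = 7, by the inverse law of cosines:
  cos(∠CJG) = (JC² + JG² - CG²) / (2·JC·JG)
  ∠CJG = 28.14°

Step 9: From EG = 9, EL = √130, GL = 7, by the inverse law of cosines:
  cos(∠GEL) = (EG² + EL² - GL²) / (2·EG·EL)
  ∠GEL = 37.87°

Step 10: From JF = 9.99, JG = 5, FG = 14, by the inverse law of cosines:
  cos(∠FJG) = (JF² + JG² - FG²) / (2·JF·JG)
  ∠FJG = 135.5°

Step 11: From LE = √130, LG = 7, EG = 9, by the inverse law of cosines:
  cos(∠ELG) = (LE² + LG² - EG²) / (2·LE·LG)
  ∠ELG = 52.13°

Step 12: From FG = 14, FJ = 9.99, GJ = 5, by the inverse law of cosines:
  cos(∠GFJ) = (FG² + FJ² - GJ²) / (2·FG·FJ)
  ∠GFJ = 14.5°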